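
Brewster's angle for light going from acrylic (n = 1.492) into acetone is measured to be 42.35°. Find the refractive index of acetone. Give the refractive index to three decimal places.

n ≈ 1.360

Full polarization of the reflected beam means tan θ_B = n₂/n₁, where n₁ is the incident medium (acrylic).
n₂ = n₁ tan θ_B = 1.492 × tan 42.35° = 1.360.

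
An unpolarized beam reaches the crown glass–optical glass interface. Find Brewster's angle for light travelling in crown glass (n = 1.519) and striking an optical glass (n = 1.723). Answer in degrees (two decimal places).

θ_B ≈ 48.60°

Here n₂/n₁ = 1.723/1.519 = 1.1343, and Brewster's law gives tan θ_B = n₂/n₁. Taking the arctangent, θ_B = 48.60°.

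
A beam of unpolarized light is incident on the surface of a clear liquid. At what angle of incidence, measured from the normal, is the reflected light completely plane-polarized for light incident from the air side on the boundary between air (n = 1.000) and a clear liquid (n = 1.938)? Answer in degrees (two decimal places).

θ_B ≈ 62.71°

The reflected p-component vanishes when tan θ_B = n₂/n₁.
tan θ_B = n₂/n₁ = 1.938/1.000 = 1.9380.
So θ_B = arctan 1.9380 = 62.71°.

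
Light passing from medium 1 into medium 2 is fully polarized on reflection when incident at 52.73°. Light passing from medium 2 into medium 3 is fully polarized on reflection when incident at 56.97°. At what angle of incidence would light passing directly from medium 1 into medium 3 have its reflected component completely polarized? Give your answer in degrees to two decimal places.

n₂/n₁ = tan 52.73° = 1.3141 and n₃/n₂ = tan 56.97° = 1.5381.
So n₃/n₁ = (n₂/n₁)(n₃/n₂) = 1.3141 × 1.5381 = 2.0212.
θ_B(1→3) = arctan(2.0212) = 63.68°.

θ_B ≈ 63.68°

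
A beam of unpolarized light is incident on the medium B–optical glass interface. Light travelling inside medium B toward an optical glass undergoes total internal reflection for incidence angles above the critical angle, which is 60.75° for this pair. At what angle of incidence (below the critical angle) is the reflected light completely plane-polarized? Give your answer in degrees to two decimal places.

At the critical angle sin θ_c = n₂/n₁, giving n₂/n₁ = sin 60.75° = 0.8725.
Then tan θ_B = n₂/n₁ = 0.8725, so θ_B = arctan 0.8725 = 41.10°.

θ_B ≈ 41.10°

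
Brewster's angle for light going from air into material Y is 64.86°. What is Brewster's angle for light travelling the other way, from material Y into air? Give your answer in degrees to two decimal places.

θ_B' ≈ 25.14°

The two Brewster angles are complementary: θ_B' = 90° − θ_B = 90° − 64.86° = 25.14°.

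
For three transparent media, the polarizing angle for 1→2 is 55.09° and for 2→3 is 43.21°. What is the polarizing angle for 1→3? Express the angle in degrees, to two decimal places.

θ_B ≈ 53.39°

Each Brewster angle gives a ratio: n₂/n₁ = tan 55.09° = 1.4329, n₃/n₂ = tan 43.21° = 0.9394.
Multiplying, n₃/n₁ = 1.4329 × 0.9394 = 1.3461, and θ_B(1→3) = arctan 1.3461 = 53.39°.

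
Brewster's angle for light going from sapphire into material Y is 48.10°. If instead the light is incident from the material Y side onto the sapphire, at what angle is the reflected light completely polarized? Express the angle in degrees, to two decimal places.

θ_B' ≈ 41.90°

The two Brewster angles are complementary: θ_B' = 90° − θ_B = 90° − 48.10° = 41.90°.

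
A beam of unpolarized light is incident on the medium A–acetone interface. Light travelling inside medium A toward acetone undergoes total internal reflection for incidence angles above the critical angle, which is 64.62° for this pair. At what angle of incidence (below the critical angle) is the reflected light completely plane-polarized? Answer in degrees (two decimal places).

θ_B ≈ 42.10°

At the critical angle sin θ_c = n₂/n₁, giving n₂/n₁ = sin 64.62° = 0.9035.
Then tan θ_B = n₂/n₁ = 0.9035, so θ_B = arctan 0.9035 = 42.10°.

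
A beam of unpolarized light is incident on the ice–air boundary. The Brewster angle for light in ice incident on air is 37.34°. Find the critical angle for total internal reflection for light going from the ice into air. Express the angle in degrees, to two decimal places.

θ_c ≈ 49.72°

tan θ_B = n₂/n₁ = tan 37.34° = 0.7629.
Total internal reflection: sin θ_c = n₂/n₁ = 0.7629.
θ_c = arcsin(0.7629) = 49.72°.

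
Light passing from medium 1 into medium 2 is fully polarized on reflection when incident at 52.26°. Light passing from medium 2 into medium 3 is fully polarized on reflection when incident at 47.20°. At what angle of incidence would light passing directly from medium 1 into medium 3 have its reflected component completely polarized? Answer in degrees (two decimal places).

θ_B ≈ 54.37°

Each Brewster angle gives a ratio: n₂/n₁ = tan 52.26° = 1.2920, n₃/n₂ = tan 47.20° = 1.0799.
Multiplying, n₃/n₁ = 1.2920 × 1.0799 = 1.3952, and θ_B(1→3) = arctan 1.3952 = 54.37°.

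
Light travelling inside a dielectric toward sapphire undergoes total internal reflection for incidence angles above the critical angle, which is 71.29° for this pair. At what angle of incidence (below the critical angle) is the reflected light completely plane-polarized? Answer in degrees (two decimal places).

At the critical angle sin θ_c = n₂/n₁, giving n₂/n₁ = sin 71.29° = 0.9472.
Then tan θ_B = n₂/n₁ = 0.9472, so θ_B = arctan 0.9472 = 43.45°.

θ_B ≈ 43.45°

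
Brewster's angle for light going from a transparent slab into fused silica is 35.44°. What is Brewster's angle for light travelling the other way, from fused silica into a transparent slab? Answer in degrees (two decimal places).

θ_B' ≈ 54.56°

Reversing the direction swaps n₁ and n₂, so tan θ_B' = 1/tan θ_B and θ_B' = 90° − θ_B.
Hence θ_B' = 90° − 35.44° = 54.56°.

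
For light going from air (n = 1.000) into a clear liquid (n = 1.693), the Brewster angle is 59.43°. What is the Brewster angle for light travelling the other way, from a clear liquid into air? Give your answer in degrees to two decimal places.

The two Brewster angles are complementary: θ_B' = 90° − θ_B = 90° − 59.43° = 30.57°.

θ_B' ≈ 30.57°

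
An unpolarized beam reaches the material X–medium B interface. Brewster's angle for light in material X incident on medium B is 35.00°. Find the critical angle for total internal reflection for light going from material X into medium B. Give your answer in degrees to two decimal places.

tan θ_B = n₂/n₁ = tan 35.00° = 0.7002.
Total internal reflection: sin θ_c = n₂/n₁ = 0.7002.
θ_c = arcsin(0.7002) = 44.44°.

θ_c ≈ 44.44°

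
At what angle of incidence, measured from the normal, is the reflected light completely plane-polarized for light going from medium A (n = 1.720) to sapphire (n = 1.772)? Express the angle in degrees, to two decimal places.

Here n₂/n₁ = 1.772/1.720 = 1.0302, and Brewster's law gives tan θ_B = n₂/n₁.
θ_B = arctan(1.0302) = 45.85°.

θ_B ≈ 45.85°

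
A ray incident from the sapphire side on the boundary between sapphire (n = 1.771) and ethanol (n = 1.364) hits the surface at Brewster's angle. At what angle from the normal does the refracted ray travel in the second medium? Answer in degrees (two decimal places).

First find Brewster's angle: tan θ_B = 1.364/1.771 = 0.7702, giving θ_B = 37.60°.
At Brewster's angle the reflected and refracted rays are perpendicular, so θ_t = 90° − θ_B = 90° − 37.60° = 52.40°.

θ_t ≈ 52.40°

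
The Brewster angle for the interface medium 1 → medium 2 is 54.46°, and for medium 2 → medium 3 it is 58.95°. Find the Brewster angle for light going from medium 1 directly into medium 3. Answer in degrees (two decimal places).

θ_B ≈ 66.73°

Each Brewster angle gives a ratio: n₂/n₁ = tan 54.46° = 1.3999, n₃/n₂ = tan 58.95° = 1.6610.
Multiplying, n₃/n₁ = 1.3999 × 1.6610 = 2.3252, and θ_B(1→3) = arctan 2.3252 = 66.73°.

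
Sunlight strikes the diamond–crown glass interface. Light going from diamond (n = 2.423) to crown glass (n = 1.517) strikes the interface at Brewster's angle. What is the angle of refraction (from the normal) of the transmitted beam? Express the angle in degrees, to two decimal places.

tan θ_B = n₂/n₁ = 1.517/2.423 = 0.6261, so θ_B = 32.05°.
The refracted ray is perpendicular to the reflected ray, so θ_t = 90° − θ_B = 57.95°.

θ_t ≈ 57.95°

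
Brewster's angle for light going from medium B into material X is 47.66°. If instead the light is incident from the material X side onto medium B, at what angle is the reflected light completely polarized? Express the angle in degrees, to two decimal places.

Reversing the direction swaps n₁ and n₂, so tan θ_B' = 1/tan θ_B and θ_B' = 90° − θ_B.
Hence θ_B' = 90° − 47.66° = 42.34°.

θ_B' ≈ 42.34°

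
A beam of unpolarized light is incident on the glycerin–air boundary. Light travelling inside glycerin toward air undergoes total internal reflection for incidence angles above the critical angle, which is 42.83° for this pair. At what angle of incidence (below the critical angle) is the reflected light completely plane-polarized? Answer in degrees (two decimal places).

sin θ_c = n₂/n₁, so n₂/n₁ = sin 42.83° = 0.6798.
Brewster: tan θ_B = n₂/n₁ = 0.6798.
θ_B = arctan(0.6798) = 34.21°.

θ_B ≈ 34.21°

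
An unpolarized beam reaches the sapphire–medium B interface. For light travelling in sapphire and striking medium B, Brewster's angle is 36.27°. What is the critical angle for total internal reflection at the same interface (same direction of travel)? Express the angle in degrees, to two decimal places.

n₂/n₁ = tan 36.27° = 0.7338; the critical angle satisfies sin θ_c = n₂/n₁.
θ_c = arcsin(0.7338) = 47.20°.

θ_c ≈ 47.20°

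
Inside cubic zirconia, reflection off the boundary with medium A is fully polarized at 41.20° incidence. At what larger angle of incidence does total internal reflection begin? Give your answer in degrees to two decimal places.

tan θ_B = n₂/n₁ = tan 41.20° = 0.8754.
Total internal reflection: sin θ_c = n₂/n₁ = 0.8754.
θ_c = arcsin(0.8754) = 61.10°.

θ_c ≈ 61.10°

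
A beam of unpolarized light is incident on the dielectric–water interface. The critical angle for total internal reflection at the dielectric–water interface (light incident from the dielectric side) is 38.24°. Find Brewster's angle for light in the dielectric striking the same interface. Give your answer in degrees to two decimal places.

θ_B ≈ 31.76°

At the critical angle sin θ_c = n₂/n₁, giving n₂/n₁ = sin 38.24° = 0.6190.
Then tan θ_B = n₂/n₁ = 0.6190, so θ_B = arctan 0.6190 = 31.76°.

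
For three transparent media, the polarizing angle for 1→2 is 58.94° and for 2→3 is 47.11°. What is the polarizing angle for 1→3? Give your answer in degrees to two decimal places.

θ_B ≈ 60.77°

n₂/n₁ = tan 58.94° = 1.6603 and n₃/n₂ = tan 47.11° = 1.0765.
n₃/n₁ = 1.7874. Then tan θ_B(1→3) = n₃/n₁, so θ_B(1→3) = arctan(1.7874) = 60.77°.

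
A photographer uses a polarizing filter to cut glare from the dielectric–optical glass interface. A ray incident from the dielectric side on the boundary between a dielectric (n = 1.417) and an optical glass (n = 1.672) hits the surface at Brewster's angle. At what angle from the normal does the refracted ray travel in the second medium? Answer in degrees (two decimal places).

θ_t ≈ 40.28°

First find Brewster's angle: tan θ_B = 1.672/1.417 = 1.1800, giving θ_B = 49.72°.
Since θ_B + θ_t = 90° at Brewster incidence, θ_t = 90° − 49.72° = 40.28°.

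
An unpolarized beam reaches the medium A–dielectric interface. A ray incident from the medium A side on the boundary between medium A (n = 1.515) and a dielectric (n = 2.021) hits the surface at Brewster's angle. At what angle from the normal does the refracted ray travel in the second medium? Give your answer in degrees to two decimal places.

θ_t ≈ 36.86°

First find Brewster's angle: tan θ_B = 2.021/1.515 = 1.3340, giving θ_B = 53.14°.
The refracted ray is perpendicular to the reflected ray, so θ_t = 90° − θ_B = 36.86°.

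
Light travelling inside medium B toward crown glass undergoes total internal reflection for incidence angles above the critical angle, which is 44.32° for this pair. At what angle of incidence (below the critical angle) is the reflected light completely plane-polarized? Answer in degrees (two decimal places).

At the critical angle sin θ_c = n₂/n₁, giving n₂/n₁ = sin 44.32° = 0.6987.
Then tan θ_B = n₂/n₁ = 0.6987, so θ_B = arctan 0.6987 = 34.94°.

θ_B ≈ 34.94°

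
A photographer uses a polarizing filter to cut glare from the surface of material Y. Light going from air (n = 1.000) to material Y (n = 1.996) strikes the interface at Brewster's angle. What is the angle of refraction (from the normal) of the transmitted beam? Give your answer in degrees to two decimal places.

First find Brewster's angle: tan θ_B = 1.996/1.000 = 1.9960, giving θ_B = 63.39°.
At Brewster's angle the reflected and refracted rays are perpendicular, so θ_t = 90° − θ_B = 90° − 63.39° = 26.61°.

θ_t ≈ 26.61°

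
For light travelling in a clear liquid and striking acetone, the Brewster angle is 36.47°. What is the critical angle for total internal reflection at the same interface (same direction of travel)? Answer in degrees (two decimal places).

tan θ_B = n₂/n₁ = tan 36.47° = 0.7392.
Total internal reflection: sin θ_c = n₂/n₁ = 0.7392.
θ_c = arcsin(0.7392) = 47.66°.

θ_c ≈ 47.66°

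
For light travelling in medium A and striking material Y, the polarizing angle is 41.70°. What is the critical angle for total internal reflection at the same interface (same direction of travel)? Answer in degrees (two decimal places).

θ_c ≈ 63.00°

n₂/n₁ = tan 41.70° = 0.8910; the critical angle satisfies sin θ_c = n₂/n₁.
θ_c = arcsin(0.8910) = 63.00°.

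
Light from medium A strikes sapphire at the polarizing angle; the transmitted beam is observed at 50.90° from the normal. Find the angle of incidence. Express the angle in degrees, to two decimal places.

Brewster's condition makes the reflected and refracted beams perpendicular: θ_B + θ_t = 90°.
So θ_B = 90° − θ_t = 90° − 50.90° = 39.10°.

θ_B ≈ 39.10°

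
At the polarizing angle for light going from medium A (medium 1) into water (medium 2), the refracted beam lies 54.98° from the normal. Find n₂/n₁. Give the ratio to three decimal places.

θ_B + θ_t = 90°, so θ_B = 90° − 54.98° = 35.02°.
tan θ_B = n₂/n₁, so n₂/n₁ = tan 35.02° = 0.701.

n₂/n₁ ≈ 0.701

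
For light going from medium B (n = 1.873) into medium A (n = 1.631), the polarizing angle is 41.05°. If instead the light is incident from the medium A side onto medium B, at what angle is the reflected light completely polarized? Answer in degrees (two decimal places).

θ_B' ≈ 48.95°

Reversing the direction swaps n₁ and n₂, so tan θ_B' = 1/tan θ_B and θ_B' = 90° − θ_B.
Hence θ_B' = 90° − 41.05° = 48.95°.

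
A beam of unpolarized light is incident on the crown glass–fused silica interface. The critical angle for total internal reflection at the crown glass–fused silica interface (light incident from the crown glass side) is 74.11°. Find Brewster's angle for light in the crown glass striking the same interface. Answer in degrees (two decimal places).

At the critical angle sin θ_c = n₂/n₁, giving n₂/n₁ = sin 74.11° = 0.9618.
Then tan θ_B = n₂/n₁ = 0.9618, so θ_B = arctan 0.9618 = 43.88°.

θ_B ≈ 43.88°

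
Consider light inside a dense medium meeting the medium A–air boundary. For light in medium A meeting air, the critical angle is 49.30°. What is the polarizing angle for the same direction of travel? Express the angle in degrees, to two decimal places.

θ_B ≈ 37.17°

At the critical angle sin θ_c = n₂/n₁, giving n₂/n₁ = sin 49.30° = 0.7581.
Then tan θ_B = n₂/n₁ = 0.7581, so θ_B = arctan 0.7581 = 37.17°.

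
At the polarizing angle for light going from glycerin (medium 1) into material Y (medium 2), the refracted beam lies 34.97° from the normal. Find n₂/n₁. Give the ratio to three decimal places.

At Brewster incidence θ_B = 90° − θ_t = 90° − 34.97° = 55.03°.
tan θ_B = n₂/n₁, so n₂/n₁ = tan 55.03° = 1.430.

n₂/n₁ ≈ 1.430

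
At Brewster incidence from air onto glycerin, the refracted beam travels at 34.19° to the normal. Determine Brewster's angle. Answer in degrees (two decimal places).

θ_B ≈ 55.81°

At Brewster's angle the reflected and refracted rays are perpendicular, so θ_B + θ_t = 90°.
So θ_B = 90° − θ_t = 90° − 34.19° = 55.81°.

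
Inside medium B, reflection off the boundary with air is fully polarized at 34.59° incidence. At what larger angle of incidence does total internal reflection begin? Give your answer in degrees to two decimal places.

θ_c ≈ 43.60°

n₂/n₁ = tan 34.59° = 0.6896; the critical angle satisfies sin θ_c = n₂/n₁.
θ_c = arcsin(0.6896) = 43.60°.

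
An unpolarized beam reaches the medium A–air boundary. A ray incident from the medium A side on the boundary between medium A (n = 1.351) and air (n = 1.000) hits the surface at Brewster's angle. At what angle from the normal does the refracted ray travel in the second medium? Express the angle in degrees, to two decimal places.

θ_t ≈ 53.49°

First find Brewster's angle: tan θ_B = 1.000/1.351 = 0.7402, giving θ_B = 36.51°.
Since θ_B + θ_t = 90° at Brewster incidence, θ_t = 90° − 36.51° = 53.49°.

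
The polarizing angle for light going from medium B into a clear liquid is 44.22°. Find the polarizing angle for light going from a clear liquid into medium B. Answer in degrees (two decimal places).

Reversing the direction swaps n₁ and n₂, so tan θ_B' = 1/tan θ_B and θ_B' = 90° − θ_B.
Hence θ_B' = 90° − 44.22° = 45.78°.

θ_B' ≈ 45.78°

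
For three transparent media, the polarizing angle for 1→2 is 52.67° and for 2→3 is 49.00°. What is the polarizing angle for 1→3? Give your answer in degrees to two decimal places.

θ_B ≈ 56.46°

Each Brewster angle gives a ratio: n₂/n₁ = tan 52.67° = 1.3113, n₃/n₂ = tan 49.00° = 1.1504.
Multiplying, n₃/n₁ = 1.3113 × 1.1504 = 1.5084, and θ_B(1→3) = arctan 1.5084 = 56.46°.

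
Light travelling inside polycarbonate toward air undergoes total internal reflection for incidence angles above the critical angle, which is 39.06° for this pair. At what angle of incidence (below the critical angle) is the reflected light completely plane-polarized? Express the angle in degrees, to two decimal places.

θ_B ≈ 32.22°

sin θ_c = n₂/n₁, so n₂/n₁ = sin 39.06° = 0.6301.
Brewster: tan θ_B = n₂/n₁ = 0.6301.
θ_B = arctan(0.6301) = 32.22°.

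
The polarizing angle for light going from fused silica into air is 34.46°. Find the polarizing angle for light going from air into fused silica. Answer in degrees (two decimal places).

θ_B' ≈ 55.54°

tan θ_B' = n₁/n₂ = 1/tan θ_B, so θ_B' = 90° − θ_B.
θ_B' = 90° − 34.46° = 55.54°.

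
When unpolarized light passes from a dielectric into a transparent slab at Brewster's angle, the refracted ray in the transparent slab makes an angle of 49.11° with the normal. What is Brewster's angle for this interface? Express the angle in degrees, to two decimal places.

θ_B ≈ 40.89°

Brewster's condition makes the reflected and refracted beams perpendicular: θ_B + θ_t = 90°.
So θ_B = 90° − θ_t = 90° − 49.11° = 40.89°.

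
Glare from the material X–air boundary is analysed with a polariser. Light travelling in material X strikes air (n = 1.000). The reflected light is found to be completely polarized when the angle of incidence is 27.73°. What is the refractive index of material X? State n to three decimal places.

Full polarization of the reflected beam means tan θ_B = n₂/n₁, where n₁ is the incident medium (material X).
n₁ = n₂ / tan θ_B = 1.000 / tan 27.73° = 1.902.

n ≈ 1.902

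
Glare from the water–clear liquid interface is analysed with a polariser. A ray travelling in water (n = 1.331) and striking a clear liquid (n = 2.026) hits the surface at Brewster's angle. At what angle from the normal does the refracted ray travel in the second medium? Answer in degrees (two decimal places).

θ_t ≈ 33.30°

tan θ_B = n₂/n₁ = 2.026/1.331 = 1.5222, so θ_B = 56.70°.
The refracted ray is perpendicular to the reflected ray, so θ_t = 90° − θ_B = 33.30°.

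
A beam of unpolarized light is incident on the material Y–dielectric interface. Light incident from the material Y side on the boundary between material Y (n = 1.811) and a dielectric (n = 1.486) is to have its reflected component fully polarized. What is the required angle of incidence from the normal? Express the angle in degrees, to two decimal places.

The reflected p-component vanishes when tan θ_B = n₂/n₁.
Brewster's condition: tan θ_B = n₂/n₁ = 1.486/1.811 = 0.8205. Taking the arctangent, θ_B = 39.37°.

θ_B ≈ 39.37°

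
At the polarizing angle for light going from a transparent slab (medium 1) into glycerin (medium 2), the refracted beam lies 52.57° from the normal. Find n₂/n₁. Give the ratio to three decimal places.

At Brewster incidence θ_B = 90° − θ_t = 90° − 52.57° = 37.43°.
Then n₂/n₁ = tan θ_B = tan 37.43° = 0.765.

n₂/n₁ ≈ 0.765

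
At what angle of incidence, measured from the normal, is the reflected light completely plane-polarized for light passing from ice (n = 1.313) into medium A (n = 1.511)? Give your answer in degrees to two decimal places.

Brewster's condition: tan θ_B = n₂/n₁ = 1.511/1.313 = 1.1508.
So θ_B = arctan 1.1508 = 49.01°.

θ_B ≈ 49.01°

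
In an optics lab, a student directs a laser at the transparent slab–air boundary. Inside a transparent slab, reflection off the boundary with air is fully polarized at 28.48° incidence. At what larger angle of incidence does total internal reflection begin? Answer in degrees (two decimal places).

From Brewster, n₂/n₁ = tan θ_B = tan 28.48° = 0.5425.
Then sin θ_c = n₂/n₁ = 0.5425, so θ_c = arcsin 0.5425 = 32.85°.

θ_c ≈ 32.85°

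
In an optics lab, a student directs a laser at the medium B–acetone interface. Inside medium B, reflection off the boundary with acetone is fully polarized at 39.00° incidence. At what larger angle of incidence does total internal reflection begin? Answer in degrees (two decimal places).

From Brewster, n₂/n₁ = tan θ_B = tan 39.00° = 0.8098.
Then sin θ_c = n₂/n₁ = 0.8098, so θ_c = arcsin 0.8098 = 54.07°.

θ_c ≈ 54.07°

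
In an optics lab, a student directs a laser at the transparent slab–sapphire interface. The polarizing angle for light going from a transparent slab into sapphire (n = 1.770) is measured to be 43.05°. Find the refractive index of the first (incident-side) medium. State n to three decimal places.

n ≈ 1.895

Brewster's law: tan θ_B = n₂/n₁ (light incident in a transparent slab, refracted into sapphire).
n₁ = n₂ / tan θ_B = 1.770 / tan 43.05° = 1.895.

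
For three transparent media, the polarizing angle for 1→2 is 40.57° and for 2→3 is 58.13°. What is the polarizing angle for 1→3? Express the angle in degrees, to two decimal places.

n₂/n₁ = tan 40.57° = 0.8562 and n₃/n₂ = tan 58.13° = 1.6084.
So n₃/n₁ = (n₂/n₁)(n₃/n₂) = 0.8562 × 1.6084 = 1.3771.
θ_B(1→3) = arctan(1.3771) = 54.02°.

θ_B ≈ 54.02°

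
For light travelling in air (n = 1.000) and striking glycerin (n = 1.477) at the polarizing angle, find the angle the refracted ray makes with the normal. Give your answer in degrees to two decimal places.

θ_t ≈ 34.10°

First find Brewster's angle: tan θ_B = 1.477/1.000 = 1.4770, giving θ_B = 55.90°.
At Brewster's angle the reflected and refracted rays are perpendicular, so θ_t = 90° − θ_B = 90° − 55.90° = 34.10°.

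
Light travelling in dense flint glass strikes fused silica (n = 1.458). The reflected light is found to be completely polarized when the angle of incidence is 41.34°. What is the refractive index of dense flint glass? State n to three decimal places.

At Brewster's angle, tan θ_B = n₂/n₁ with n₁ on the incident side (dense flint glass) and n₂ on the transmitted side (fused silica).
n₁ = n₂ / tan θ_B = 1.458 / tan 41.34° = 1.657.

n ≈ 1.657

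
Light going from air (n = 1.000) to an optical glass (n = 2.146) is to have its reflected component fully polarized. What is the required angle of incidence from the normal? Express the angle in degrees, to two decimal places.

Here n₂/n₁ = 2.146/1.000 = 2.1460, and Brewster's law gives tan θ_B = n₂/n₁.
So θ_B = arctan 2.1460 = 65.02°.

θ_B ≈ 65.02°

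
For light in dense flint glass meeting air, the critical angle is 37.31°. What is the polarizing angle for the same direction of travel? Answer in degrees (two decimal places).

At the critical angle sin θ_c = n₂/n₁, giving n₂/n₁ = sin 37.31° = 0.6061.
Then tan θ_B = n₂/n₁ = 0.6061, so θ_B = arctan 0.6061 = 31.22°.

θ_B ≈ 31.22°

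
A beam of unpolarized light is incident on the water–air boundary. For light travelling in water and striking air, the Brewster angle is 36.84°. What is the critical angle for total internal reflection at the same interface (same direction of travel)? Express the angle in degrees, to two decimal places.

θ_c ≈ 48.52°

From Brewster, n₂/n₁ = tan θ_B = tan 36.84° = 0.7492.
Then sin θ_c = n₂/n₁ = 0.7492, so θ_c = arcsin 0.7492 = 48.52°.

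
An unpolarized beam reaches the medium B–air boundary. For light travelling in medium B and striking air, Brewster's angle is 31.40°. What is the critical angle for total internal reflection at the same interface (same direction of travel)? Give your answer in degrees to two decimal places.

θ_c ≈ 37.62°

n₂/n₁ = tan 31.40° = 0.6104; the critical angle satisfies sin θ_c = n₂/n₁.
θ_c = arcsin(0.6104) = 37.62°.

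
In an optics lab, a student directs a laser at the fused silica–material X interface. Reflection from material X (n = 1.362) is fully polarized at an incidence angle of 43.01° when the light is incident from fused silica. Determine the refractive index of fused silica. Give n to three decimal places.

n ≈ 1.460

Full polarization of the reflected beam means tan θ_B = n₂/n₁, where n₁ is the incident medium (fused silica).
n₁ = n₂ / tan θ_B = 1.362 / tan 43.01° = 1.460.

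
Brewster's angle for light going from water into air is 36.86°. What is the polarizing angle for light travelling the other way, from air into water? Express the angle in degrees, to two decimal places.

θ_B' ≈ 53.14°

The two Brewster angles are complementary: θ_B' = 90° − θ_B = 90° − 36.86° = 53.14°.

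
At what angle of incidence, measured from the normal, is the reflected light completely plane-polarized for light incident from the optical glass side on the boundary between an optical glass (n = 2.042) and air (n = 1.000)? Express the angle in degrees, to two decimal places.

Here n₂/n₁ = 1.000/2.042 = 0.4897, and Brewster's law gives tan θ_B = n₂/n₁. Taking the arctangent, θ_B = 26.09°.

θ_B ≈ 26.09°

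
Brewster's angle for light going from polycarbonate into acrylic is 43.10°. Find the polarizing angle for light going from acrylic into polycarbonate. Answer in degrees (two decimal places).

tan θ_B' = n₁/n₂ = 1/tan θ_B, so θ_B' = 90° − θ_B.
θ_B' = 90° − 43.10° = 46.90°.

θ_B' ≈ 46.90°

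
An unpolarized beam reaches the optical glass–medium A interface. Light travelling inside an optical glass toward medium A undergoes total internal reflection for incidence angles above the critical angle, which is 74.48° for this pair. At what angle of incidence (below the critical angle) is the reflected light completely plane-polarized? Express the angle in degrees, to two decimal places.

At the critical angle sin θ_c = n₂/n₁, giving n₂/n₁ = sin 74.48° = 0.9635.
Then tan θ_B = n₂/n₁ = 0.9635, so θ_B = arctan 0.9635 = 43.94°.

θ_B ≈ 43.94°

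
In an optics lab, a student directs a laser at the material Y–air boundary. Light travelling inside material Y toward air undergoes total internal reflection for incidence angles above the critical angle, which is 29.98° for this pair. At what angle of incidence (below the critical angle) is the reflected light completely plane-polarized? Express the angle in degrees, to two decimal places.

At the critical angle sin θ_c = n₂/n₁, giving n₂/n₁ = sin 29.98° = 0.4997.
Then tan θ_B = n₂/n₁ = 0.4997, so θ_B = arctan 0.4997 = 26.55°.

θ_B ≈ 26.55°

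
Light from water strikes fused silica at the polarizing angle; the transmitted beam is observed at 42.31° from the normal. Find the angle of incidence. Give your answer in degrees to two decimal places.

Brewster's condition makes the reflected and refracted beams perpendicular: θ_B + θ_t = 90°.
θ_B = 90° − 42.31° = 47.69°.

θ_B ≈ 47.69°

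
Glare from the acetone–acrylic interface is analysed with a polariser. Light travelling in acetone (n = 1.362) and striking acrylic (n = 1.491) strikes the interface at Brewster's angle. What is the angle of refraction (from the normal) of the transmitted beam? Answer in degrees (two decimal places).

θ_t ≈ 42.41°

θ_B = arctan(n₂/n₁) = arctan(1.491/1.362) = 47.59°.
At Brewster's angle the reflected and refracted rays are perpendicular, so θ_t = 90° − θ_B = 90° − 47.59° = 42.41°.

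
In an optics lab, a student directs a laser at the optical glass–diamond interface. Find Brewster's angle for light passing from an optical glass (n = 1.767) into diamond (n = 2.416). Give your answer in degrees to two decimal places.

θ_B ≈ 53.82°

At Brewster's angle the reflected and refracted rays are perpendicular, which with Snell's law gives tan θ_B = n₂/n₁.
Here n₂/n₁ = 2.416/1.767 = 1.3673, and Brewster's law gives tan θ_B = n₂/n₁.
θ_B = arctan(1.3673) = 53.82°.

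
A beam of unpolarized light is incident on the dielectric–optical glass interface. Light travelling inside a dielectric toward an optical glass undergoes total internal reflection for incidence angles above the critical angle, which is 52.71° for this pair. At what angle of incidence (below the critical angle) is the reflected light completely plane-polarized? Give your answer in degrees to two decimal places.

sin θ_c = n₂/n₁, so n₂/n₁ = sin 52.71° = 0.7956.
Brewster: tan θ_B = n₂/n₁ = 0.7956.
θ_B = arctan(0.7956) = 38.51°.

θ_B ≈ 38.51°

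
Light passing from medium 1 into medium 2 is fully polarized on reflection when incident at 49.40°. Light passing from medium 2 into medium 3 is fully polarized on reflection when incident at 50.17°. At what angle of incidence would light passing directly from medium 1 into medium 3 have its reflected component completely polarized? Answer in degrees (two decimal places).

n₂/n₁ = tan 49.40° = 1.1667 and n₃/n₂ = tan 50.17° = 1.1990.
So n₃/n₁ = (n₂/n₁)(n₃/n₂) = 1.1667 × 1.1990 = 1.3989.
θ_B(1→3) = arctan(1.3989) = 54.44°.

θ_B ≈ 54.44°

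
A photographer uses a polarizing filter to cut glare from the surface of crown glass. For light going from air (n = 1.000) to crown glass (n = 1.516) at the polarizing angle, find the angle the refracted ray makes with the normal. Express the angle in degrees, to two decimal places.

θ_t ≈ 33.41°

tan θ_B = n₂/n₁ = 1.516/1.000 = 1.5160, so θ_B = 56.59°.
Since θ_B + θ_t = 90° at Brewster incidence, θ_t = 90° − 56.59° = 33.41°.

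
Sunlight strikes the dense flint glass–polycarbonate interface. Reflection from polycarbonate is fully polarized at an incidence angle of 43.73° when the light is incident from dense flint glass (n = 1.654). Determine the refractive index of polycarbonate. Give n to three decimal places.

n ≈ 1.582

Full polarization of the reflected beam means tan θ_B = n₂/n₁, where n₁ is the incident medium (dense flint glass).
n₂ = n₁ tan θ_B = 1.654 × tan 43.73° = 1.582.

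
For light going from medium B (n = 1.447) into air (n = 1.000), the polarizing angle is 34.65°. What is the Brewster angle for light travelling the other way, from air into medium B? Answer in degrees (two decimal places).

The two Brewster angles are complementary: θ_B' = 90° − θ_B = 90° − 34.65° = 55.35°.

θ_B' ≈ 55.35°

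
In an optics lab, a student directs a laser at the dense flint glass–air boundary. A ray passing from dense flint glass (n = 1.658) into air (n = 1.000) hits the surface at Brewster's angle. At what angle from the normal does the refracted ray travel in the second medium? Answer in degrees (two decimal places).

θ_t ≈ 58.90°

First find Brewster's angle: tan θ_B = 1.000/1.658 = 0.6031, giving θ_B = 31.10°.
At Brewster's angle the reflected and refracted rays are perpendicular, so θ_t = 90° − θ_B = 90° − 31.10° = 58.90°.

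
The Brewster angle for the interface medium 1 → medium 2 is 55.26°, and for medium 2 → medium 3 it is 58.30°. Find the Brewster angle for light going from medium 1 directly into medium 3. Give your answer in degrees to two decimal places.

Each Brewster angle gives a ratio: n₂/n₁ = tan 55.26° = 1.4420, n₃/n₂ = tan 58.30° = 1.6191.
n₃/n₁ = 2.3348. Then tan θ_B(1→3) = n₃/n₁, so θ_B(1→3) = arctan(2.3348) = 66.81°.

θ_B ≈ 66.81°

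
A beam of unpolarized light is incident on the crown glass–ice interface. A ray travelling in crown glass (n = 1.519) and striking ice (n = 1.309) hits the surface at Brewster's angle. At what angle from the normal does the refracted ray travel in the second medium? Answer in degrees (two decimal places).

θ_t ≈ 49.25°

tan θ_B = n₂/n₁ = 1.309/1.519 = 0.8618, so θ_B = 40.75°.
At Brewster's angle the reflected and refracted rays are perpendicular, so θ_t = 90° − θ_B = 90° − 40.75° = 49.25°.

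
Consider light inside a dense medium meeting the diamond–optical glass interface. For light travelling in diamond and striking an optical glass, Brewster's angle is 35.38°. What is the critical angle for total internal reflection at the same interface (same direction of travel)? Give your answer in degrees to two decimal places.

θ_c ≈ 45.25°

n₂/n₁ = tan 35.38° = 0.7101; the critical angle satisfies sin θ_c = n₂/n₁.
θ_c = arcsin(0.7101) = 45.25°.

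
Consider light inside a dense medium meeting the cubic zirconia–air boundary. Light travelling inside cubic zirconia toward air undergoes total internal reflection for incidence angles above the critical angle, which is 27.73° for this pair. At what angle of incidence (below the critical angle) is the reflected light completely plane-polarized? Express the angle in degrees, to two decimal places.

θ_B ≈ 24.95°

n₂/n₁ = sin θ_c = sin 27.73° = 0.4653.
tan θ_B equals the same ratio, so θ_B = arctan(0.4653) = 24.95°.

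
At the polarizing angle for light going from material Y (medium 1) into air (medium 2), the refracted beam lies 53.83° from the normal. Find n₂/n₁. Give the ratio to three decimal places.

θ_B + θ_t = 90°, so θ_B = 90° − 53.83° = 36.17°.
tan θ_B = n₂/n₁, so n₂/n₁ = tan 36.17° = 0.731.

n₂/n₁ ≈ 0.731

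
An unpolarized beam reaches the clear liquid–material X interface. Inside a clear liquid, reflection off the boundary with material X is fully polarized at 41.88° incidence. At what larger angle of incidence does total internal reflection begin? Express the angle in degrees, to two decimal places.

n₂/n₁ = tan 41.88° = 0.8966; the critical angle satisfies sin θ_c = n₂/n₁.
θ_c = arcsin(0.8966) = 63.72°.

θ_c ≈ 63.72°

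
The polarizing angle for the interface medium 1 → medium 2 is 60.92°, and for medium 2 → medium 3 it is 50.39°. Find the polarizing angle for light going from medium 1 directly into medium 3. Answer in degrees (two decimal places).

θ_B ≈ 65.29°

tan θ_B(1→2) = n₂/n₁ = tan 60.92° = 1.7981.
tan θ_B(2→3) = n₃/n₂ = tan 50.39° = 1.2084.
So n₃/n₁ = (n₂/n₁)(n₃/n₂) = 1.7981 × 1.2084 = 2.1728.
θ_B(1→3) = arctan(2.1728) = 65.29°.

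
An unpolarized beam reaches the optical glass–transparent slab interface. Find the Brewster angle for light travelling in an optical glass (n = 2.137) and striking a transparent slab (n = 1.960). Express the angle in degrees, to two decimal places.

Brewster's condition: tan θ_B = n₂/n₁ = 1.960/2.137 = 0.9172.
So θ_B = arctan 0.9172 = 42.53°.

θ_B ≈ 42.53°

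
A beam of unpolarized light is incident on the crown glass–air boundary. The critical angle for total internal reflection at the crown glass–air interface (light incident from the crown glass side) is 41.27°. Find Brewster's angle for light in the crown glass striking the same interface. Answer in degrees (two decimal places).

θ_B ≈ 33.41°

At the critical angle sin θ_c = n₂/n₁, giving n₂/n₁ = sin 41.27° = 0.6596.
Then tan θ_B = n₂/n₁ = 0.6596, so θ_B = arctan 0.6596 = 33.41°.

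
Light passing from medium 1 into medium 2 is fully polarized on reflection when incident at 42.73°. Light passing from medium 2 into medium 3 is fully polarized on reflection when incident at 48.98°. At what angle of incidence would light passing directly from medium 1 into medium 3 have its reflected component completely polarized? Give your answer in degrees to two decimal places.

θ_B ≈ 46.72°

n₂/n₁ = tan 42.73° = 0.9237 and n₃/n₂ = tan 48.98° = 1.1496.
Multiplying, n₃/n₁ = 0.9237 × 1.1496 = 1.0619, and θ_B(1→3) = arctan 1.0619 = 46.72°.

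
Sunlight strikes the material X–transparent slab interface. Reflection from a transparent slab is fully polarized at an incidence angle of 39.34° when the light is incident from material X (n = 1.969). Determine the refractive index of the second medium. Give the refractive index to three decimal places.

At the polarizing angle, tan θ_B = n₂/n₁ with n₁ on the incident side (material X) and n₂ on the transmitted side (a transparent slab).
n₂ = n₁ tan θ_B = 1.969 × tan 39.34° = 1.614.

n ≈ 1.614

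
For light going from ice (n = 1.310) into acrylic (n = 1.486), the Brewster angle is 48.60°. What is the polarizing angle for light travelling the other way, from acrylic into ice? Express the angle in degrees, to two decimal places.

The two Brewster angles are complementary: θ_B' = 90° − θ_B = 90° − 48.60° = 41.40°.

θ_B' ≈ 41.40°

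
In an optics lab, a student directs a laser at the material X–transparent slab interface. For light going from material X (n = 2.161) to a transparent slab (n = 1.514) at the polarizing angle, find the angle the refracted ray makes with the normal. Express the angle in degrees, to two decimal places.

θ_B = arctan(n₂/n₁) = arctan(1.514/2.161) = 35.02°.
Since θ_B + θ_t = 90° at Brewster incidence, θ_t = 90° − 35.02° = 54.98°.

θ_t ≈ 54.98°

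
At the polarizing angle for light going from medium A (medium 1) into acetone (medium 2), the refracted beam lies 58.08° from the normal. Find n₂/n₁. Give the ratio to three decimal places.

θ_B + θ_t = 90°, so θ_B = 90° − 58.08° = 31.92°.
tan θ_B = n₂/n₁, so n₂/n₁ = tan 31.92° = 0.623.

n₂/n₁ ≈ 0.623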